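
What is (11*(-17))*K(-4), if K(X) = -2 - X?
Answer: -374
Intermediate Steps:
(11*(-17))*K(-4) = (11*(-17))*(-2 - 1*(-4)) = -187*(-2 + 4) = -187*2 = -374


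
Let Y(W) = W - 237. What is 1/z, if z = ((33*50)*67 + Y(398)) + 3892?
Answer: 1/114603 ≈ 8.7258e-6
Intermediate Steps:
Y(W) = -237 + W
z = 114603 (z = ((33*50)*67 + (-237 + 398)) + 3892 = (1650*67 + 161) + 3892 = (110550 + 161) + 3892 = 110711 + 3892 = 114603)
1/z = 1/114603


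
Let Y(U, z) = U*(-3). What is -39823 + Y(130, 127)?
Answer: -40213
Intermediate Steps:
Y(U, z) = -3*U
-39823 + Y(130, 127) = -39823 - 3*130 = -39823 - 390 = -40213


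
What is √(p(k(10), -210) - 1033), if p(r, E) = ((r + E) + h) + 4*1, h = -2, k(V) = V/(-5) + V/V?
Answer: 3*I*√138 ≈ 35.242*I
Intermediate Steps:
k(V) = 1 - V/5 (k(V) = V*(-⅕) + 1 = -V/5 + 1 = 1 - V/5)
p(r, E) = 2 + E + r (p(r, E) = ((r + E) - 2) + 4*1 = ((E + r) - 2) + 4 = (-2 + E + r) + 4 = 2 + E + r)
√(p(k(10), -210) - 1033) = √((2 - 210 + (1 - ⅕*10)) - 1033) = √((2 - 210 + (1 - 2)) - 1033) = √((2 - 210 - 1) - 1033) = √(-209 - 1033) = √(-1242) = 3*I*√138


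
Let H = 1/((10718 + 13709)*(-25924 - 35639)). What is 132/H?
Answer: -198501520932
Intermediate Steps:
H = -1/1503799401 (H = 1/(24427*(-61563)) = 1/(-1503799401) = -1/1503799401 ≈ -6.6498e-10)
132/H = 132/(-1/1503799401) = 132*(-1503799401) = -198501520932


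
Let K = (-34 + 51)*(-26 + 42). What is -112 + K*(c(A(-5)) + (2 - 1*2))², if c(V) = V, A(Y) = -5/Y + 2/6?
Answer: 3344/9 ≈ 371.56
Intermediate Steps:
A(Y) = ⅓ - 5/Y (A(Y) = -5/Y + 2*(⅙) = -5/Y + ⅓ = ⅓ - 5/Y)
K = 272 (K = 17*16 = 272)
-112 + K*(c(A(-5)) + (2 - 1*2))² = -112 + 272*((⅓)*(-15 - 5)/(-5) + (2 - 1*2))² = -112 + 272*((⅓)*(-⅕)*(-20) + (2 - 2))² = -112 + 272*(4/3 + 0)² = -112 + 272*(4/3)² = -112 + 272*(16/9) = -112 + 4352/9 = 3344/9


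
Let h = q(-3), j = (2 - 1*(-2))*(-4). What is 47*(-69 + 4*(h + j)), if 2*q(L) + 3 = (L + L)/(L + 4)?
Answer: -7097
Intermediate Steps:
j = -16 (j = (2 + 2)*(-4) = 4*(-4) = -16)
q(L) = -3/2 + L/(4 + L) (q(L) = -3/2 + ((L + L)/(L + 4))/2 = -3/2 + ((2*L)/(4 + L))/2 = -3/2 + (2*L/(4 + L))/2 = -3/2 + L/(4 + L))
h = -9/2 (h = (-12 - 1*(-3))/(2*(4 - 3)) = (½)*(-12 + 3)/1 = (½)*1*(-9) = -9/2 ≈ -4.5000)
47*(-69 + 4*(h + j)) = 47*(-69 + 4*(-9/2 - 16)) = 47*(-69 + 4*(-41/2)) = 47*(-69 - 82) = 47*(-151) = -7097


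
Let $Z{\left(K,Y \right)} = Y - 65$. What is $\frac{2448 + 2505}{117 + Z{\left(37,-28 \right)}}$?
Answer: $\frac{1651}{8} \approx 206.38$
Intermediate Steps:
$Z{\left(K,Y \right)} = -65 + Y$
$\frac{2448 + 2505}{117 + Z{\left(37,-28 \right)}} = \frac{2448 + 2505}{117 - 93} = \frac{4953}{117 - 93} = \frac{4953}{24} = 4953 \cdot \frac{1}{24} = \frac{1651}{8}$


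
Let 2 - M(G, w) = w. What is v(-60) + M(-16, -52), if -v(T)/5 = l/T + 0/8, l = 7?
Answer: 655/12 ≈ 54.583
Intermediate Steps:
M(G, w) = 2 - w
v(T) = -35/T (v(T) = -5*(7/T + 0/8) = -5*(7/T + 0*(⅛)) = -5*(7/T + 0) = -35/T)
v(-60) + M(-16, -52) = -35/(-60) + (2 - 1*(-52)) = -35*(-1/60) + (2 + 52) = 7/12 + 54 = 655/12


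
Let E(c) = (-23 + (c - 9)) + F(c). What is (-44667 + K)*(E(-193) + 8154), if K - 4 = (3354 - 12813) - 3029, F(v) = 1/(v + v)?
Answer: -174915950543/386 ≈ -4.5315e+8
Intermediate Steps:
F(v) = 1/(2*v)
K = -12484 (K = 4 + ((3354 - 12813) - 3029) = 4 + (-9459 - 3029) = 4 - 12488 = -12484)
E(c) = -32 + c + 1/(2*c) (E(c) = (-23 + (c - 9)) + 1/(2*c) = (-23 + (-9 + c)) + 1/(2*c) = (-32 + c) + 1/(2*c) = -32 + c + 1/(2*c))
(-44667 + K)*(E(-193) + 8154) = (-44667 - 12484)*((-32 - 193 + (1/2)/(-193)) + 8154) = -57151*((-32 - 193 + (1/2)*(-1/193)) + 8154) = -57151*((-32 - 193 - 1/386) + 8154) = -57151*(-86851/386 + 8154) = -57151*3060593/386 = -174915950543/386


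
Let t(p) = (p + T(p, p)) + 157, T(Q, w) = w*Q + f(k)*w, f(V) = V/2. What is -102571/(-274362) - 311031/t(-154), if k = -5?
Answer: -41431357919/3306610824 ≈ -12.530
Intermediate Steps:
f(V) = V/2 (f(V) = V*(½) = V/2)
T(Q, w) = -5*w/2 + Q*w (T(Q, w) = w*Q + ((½)*(-5))*w = Q*w - 5*w/2 = -5*w/2 + Q*w)
t(p) = 157 + p + p*(-5 + 2*p)/2 (t(p) = (p + p*(-5 + 2*p)/2) + 157 = 157 + p + p*(-5 + 2*p)/2)
-102571/(-274362) - 311031/t(-154) = -102571/(-274362) - 311031/(157 + (-154)² - 3/2*(-154)) = -102571*(-1/274362) - 311031/(157 + 23716 + 231) = 102571/274362 - 311031/24104 = -41431357919/3306610824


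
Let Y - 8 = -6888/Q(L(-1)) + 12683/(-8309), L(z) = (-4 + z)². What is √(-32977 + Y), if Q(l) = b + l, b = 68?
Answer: 4*I*√137025470811397/257579 ≈ 181.78*I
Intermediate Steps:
Q(l) = 68 + l
Y = -17410005/257579 (Y = 8 + (-6888/(68 + (-4 - 1)²) + 12683/(-8309)) = 8 + (-6888/(68 + (-5)²) + 12683*(-1/8309)) = 8 + (-6888/(68 + 25) - 12683/8309) = 8 + (-6888/93 - 12683/8309) = 8 + (-6888*1/93 - 12683/8309) = 8 + (-2296/31 - 12683/8309) = 8 - 19470637/257579 = -17410005/257579 ≈ -67.591)
√(-32977 + Y) = √(-32977 - 17410005/257579) = √(-8511592688/257579) = 4*I*√137025470811397/257579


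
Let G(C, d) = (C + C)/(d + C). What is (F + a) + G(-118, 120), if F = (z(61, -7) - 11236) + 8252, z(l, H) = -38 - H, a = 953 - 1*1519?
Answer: -3699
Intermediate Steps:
G(C, d) = 2*C/(C + d) (G(C, d) = (2*C)/(C + d) = 2*C/(C + d))
a = -566 (a = 953 - 1519 = -566)
F = -3015 (F = ((-38 - 1*(-7)) - 11236) + 8252 = ((-38 + 7) - 11236) + 8252 = (-31 - 11236) + 8252 = -11267 + 8252 = -3015)
(F + a) + G(-118, 120) = (-3015 - 566) + 2*(-118)/(-118 + 120) = -3581 + 2*(-118)/2 = -3581 + 2*(-118)*(½) = -3581 - 118 = -3699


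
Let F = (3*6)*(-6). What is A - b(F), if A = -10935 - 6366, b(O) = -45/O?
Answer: -207617/12 ≈ -17301.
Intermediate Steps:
F = -108 (F = 18*(-6) = -108)
A = -17301
A - b(F) = -17301 - (-45)/(-108) = -17301 - (-45)*(-1)/108 = -17301 - 1*5/12 = -17301 - 5/12 = -207617/12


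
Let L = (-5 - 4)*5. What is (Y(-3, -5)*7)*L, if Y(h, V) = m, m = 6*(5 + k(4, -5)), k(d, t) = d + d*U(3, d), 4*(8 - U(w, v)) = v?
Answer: -69930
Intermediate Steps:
U(w, v) = 8 - v/4
L = -45 (L = -9*5 = -45)
k(d, t) = d + d*(8 - d/4)
m = 222 (m = 6*(5 + (¼)*4*(36 - 1*4)) = 6*(5 + (¼)*4*(36 - 4)) = 6*(5 + (¼)*4*32) = 6*(5 + 32) = 6*37 = 222)
Y(h, V) = 222
(Y(-3, -5)*7)*L = (222*7)*(-45) = 1554*(-45) = -69930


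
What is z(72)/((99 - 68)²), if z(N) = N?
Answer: 72/961 ≈ 0.074922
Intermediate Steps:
z(72)/((99 - 68)²) = 72/((99 - 68)²) = 72/(31²) = 72/961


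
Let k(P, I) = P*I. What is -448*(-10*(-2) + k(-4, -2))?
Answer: -12544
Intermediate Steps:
k(P, I) = I*P
-448*(-10*(-2) + k(-4, -2)) = -448*(-10*(-2) - 2*(-4)) = -448*(20 + 8) = -448*28 = -12544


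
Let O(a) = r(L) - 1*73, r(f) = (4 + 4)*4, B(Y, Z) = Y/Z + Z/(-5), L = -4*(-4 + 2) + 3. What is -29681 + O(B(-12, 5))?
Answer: -29722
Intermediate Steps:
L = 11 (L = -4*(-2) + 3 = 8 + 3 = 11)
B(Y, Z) = -Z/5 + Y/Z (B(Y, Z) = Y/Z + Z*(-⅕) = Y/Z - Z/5 = -Z/5 + Y/Z)
r(f) = 32 (r(f) = 8*4 = 32)
O(a) = -41 (O(a) = 32 - 1*73 = 32 - 73 = -41)
-29681 + O(B(-12, 5)) = -29681 - 41 = -29722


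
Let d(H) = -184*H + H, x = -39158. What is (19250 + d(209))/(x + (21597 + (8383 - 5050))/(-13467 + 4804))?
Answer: 164571011/339250684 ≈ 0.48510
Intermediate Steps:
d(H) = -183*H
(19250 + d(209))/(x + (21597 + (8383 - 5050))/(-13467 + 4804)) = (19250 - 183*209)/(-39158 + (21597 + (8383 - 5050))/(-13467 + 4804)) = (19250 - 38247)/(-39158 + (21597 + 3333)/(-8663)) = -18997/(-39158 + 24930*(-1/8663)) = -18997/(-39158 - 24930/8663) = -18997/(-339250684/8663) = -18997*(-8663/339250684) = 164571011/339250684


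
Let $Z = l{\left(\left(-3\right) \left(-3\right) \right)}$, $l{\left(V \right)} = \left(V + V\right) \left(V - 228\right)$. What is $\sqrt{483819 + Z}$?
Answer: $\sqrt{479877} \approx 692.73$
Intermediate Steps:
$l{\left(V \right)} = 2 V \left(-228 + V\right)$
$Z = -3942$ ($Z = 2 \left(\left(-3\right) \left(-3\right)\right) \left(-228 - -9\right) = 2 \cdot 9 \left(-228 + 9\right) = 2 \cdot 9 \left(-219\right) = -3942$)
$\sqrt{483819 + Z} = \sqrt{483819 - 3942} = \sqrt{479877}$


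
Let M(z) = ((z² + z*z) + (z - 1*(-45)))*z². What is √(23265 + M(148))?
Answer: 3*√107091241 ≈ 31045.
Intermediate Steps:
M(z) = z²*(45 + z + 2*z²) (M(z) = ((z² + z²) + (z + 45))*z² = (2*z² + (45 + z))*z² = (45 + z + 2*z²)*z² = z²*(45 + z + 2*z²))
√(23265 + M(148)) = √(23265 + 148²*(45 + 148 + 2*148²)) = √(23265 + 21904*(45 + 148 + 2*21904)) = √(23265 + 21904*(45 + 148 + 43808)) = √(23265 + 21904*44001) = √(23265 + 963797904) = √963821169 = 3*√107091241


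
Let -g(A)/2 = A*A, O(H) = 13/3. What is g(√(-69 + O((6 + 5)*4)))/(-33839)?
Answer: -388/101517 ≈ -0.0038220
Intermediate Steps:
O(H) = 13/3 (O(H) = 13*(⅓) = 13/3)
g(A) = -2*A² (g(A) = -2*A*A = -2*A²)
g(√(-69 + O((6 + 5)*4)))/(-33839) = -2*(√(-69 + 13/3))²/(-33839) = -2*(√(-194/3))²*(-1/33839) = -2*(I*√582/3)²*(-1/33839) = -2*(-194/3)*(-1/33839) = (388/3)*(-1/33839) = -388/101517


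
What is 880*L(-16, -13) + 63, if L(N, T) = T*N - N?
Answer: 197183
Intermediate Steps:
L(N, T) = -N + N*T (L(N, T) = N*T - N = -N + N*T)
880*L(-16, -13) + 63 = 880*(-16*(-1 - 13)) + 63 = 880*(-16*(-14)) + 63 = 880*224 + 63 = 197120 + 63 = 197183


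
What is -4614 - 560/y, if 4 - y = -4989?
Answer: -23038262/4993 ≈ -4614.1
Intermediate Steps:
y = 4993 (y = 4 - 1*(-4989) = 4 + 4989 = 4993)
-4614 - 560/y = -4614 - 560/4993 = -23038262/4993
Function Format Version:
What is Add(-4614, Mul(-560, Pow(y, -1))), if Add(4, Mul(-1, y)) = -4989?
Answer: Rational(-23038262, 4993) ≈ -4614.1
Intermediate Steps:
y = 4993 (y = Add(4, Mul(-1, -4989)) = Add(4, 4989) = 4993)
Add(-4614, Mul(-560, Pow(y, -1))) = Add(-4614, Mul(-560, Pow(4993, -1))) = Add(-4614, Mul(-560, Rational(1, 4993))) = Add(-4614, Rational(-560, 4993)) = Rational(-23038262, 4993)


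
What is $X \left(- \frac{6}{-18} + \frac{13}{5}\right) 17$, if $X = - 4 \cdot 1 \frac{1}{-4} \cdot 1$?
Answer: $\frac{748}{15} \approx 49.867$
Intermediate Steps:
$X = 1$ ($X = - 4 \cdot 1 \left(- \frac{1}{4}\right) 1 = \left(-4\right) \left(- \frac{1}{4}\right) 1 = 1 \cdot 1 = 1$)
$X \left(- \frac{6}{-18} + \frac{13}{5}\right) 17 = 1 \left(- \frac{6}{-18} + \frac{13}{5}\right) 17 = 1 \left(\left(-6\right) \left(- \frac{1}{18}\right) + 13 \cdot \frac{1}{5}\right) 17 = 1 \left(\frac{1}{3} + \frac{13}{5}\right) 17 = 1 \cdot \frac{44}{15} \cdot 17 = \frac{44}{15} \cdot 17 = \frac{748}{15}$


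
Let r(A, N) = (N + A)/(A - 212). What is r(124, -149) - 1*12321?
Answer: -1084223/88 ≈ -12321.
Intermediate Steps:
r(A, N) = (A + N)/(-212 + A)
r(124, -149) - 1*12321 = (124 - 149)/(-212 + 124) - 1*12321 = -25/(-88) - 12321 = -1/88*(-25) - 12321 = 25/88 - 12321 = -1084223/88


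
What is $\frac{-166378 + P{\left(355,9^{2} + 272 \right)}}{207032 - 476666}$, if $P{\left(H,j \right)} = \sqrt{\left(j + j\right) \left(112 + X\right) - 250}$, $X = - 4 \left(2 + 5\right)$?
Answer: $\frac{83189}{134817} - \frac{\sqrt{59054}}{269634} \approx 0.61615$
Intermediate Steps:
$X = -28$ ($X = \left(-4\right) 7 = -28$)
$P{\left(H,j \right)} = \sqrt{-250 + 168 j}$ ($P{\left(H,j \right)} = \sqrt{\left(j + j\right) \left(112 - 28\right) - 250} = \sqrt{2 j 84 - 250} = \sqrt{168 j - 250} = \sqrt{-250 + 168 j}$)
$\frac{-166378 + P{\left(355,9^{2} + 272 \right)}}{207032 - 476666} = \frac{-166378 + \sqrt{-250 + 168 \left(9^{2} + 272\right)}}{207032 - 476666} = \frac{-166378 + \sqrt{-250 + 168 \left(81 + 272\right)}}{-269634} = \left(-166378 + \sqrt{-250 + 168 \cdot 353}\right) \left(- \frac{1}{269634}\right) = \left(-166378 + \sqrt{-250 + 59304}\right) \left(- \frac{1}{269634}\right) = \left(-166378 + \sqrt{59054}\right) \left(- \frac{1}{269634}\right) = \frac{83189}{134817} - \frac{\sqrt{59054}}{269634}$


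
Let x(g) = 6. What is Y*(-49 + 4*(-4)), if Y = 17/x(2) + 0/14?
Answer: -1105/6 ≈ -184.17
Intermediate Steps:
Y = 17/6 (Y = 17/6 + 0/14 = 17*(⅙) + 0*(1/14) = 17/6 + 0 = 17/6 ≈ 2.8333)
Y*(-49 + 4*(-4)) = 17*(-49 + 4*(-4))/6 = 17*(-49 - 16)/6 = (17/6)*(-65) = -1105/6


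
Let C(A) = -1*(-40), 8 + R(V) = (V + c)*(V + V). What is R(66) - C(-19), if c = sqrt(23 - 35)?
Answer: 8664 + 264*I*sqrt(3) ≈ 8664.0 + 457.26*I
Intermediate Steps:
c = 2*I*sqrt(3) (c = sqrt(-12) = 2*I*sqrt(3) ≈ 3.4641*I)
R(V) = -8 + 2*V*(V + 2*I*sqrt(3)) (R(V) = -8 + (V + 2*I*sqrt(3))*(V + V) = -8 + (V + 2*I*sqrt(3))*(2*V) = -8 + 2*V*(V + 2*I*sqrt(3)))
C(A) = 40
R(66) - C(-19) = (-8 + 2*66**2 + 4*I*66*sqrt(3)) - 1*40 = (-8 + 2*4356 + 264*I*sqrt(3)) - 40 = (-8 + 8712 + 264*I*sqrt(3)) - 40 = (8704 + 264*I*sqrt(3)) - 40 = 8664 + 264*I*sqrt(3)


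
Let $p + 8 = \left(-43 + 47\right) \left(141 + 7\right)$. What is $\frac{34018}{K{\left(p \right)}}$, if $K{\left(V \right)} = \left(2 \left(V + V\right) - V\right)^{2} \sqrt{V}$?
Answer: $\frac{233 \sqrt{146}}{6139008} \approx 0.0004586$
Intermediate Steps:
$p = 584$ ($p = -8 + \left(-43 + 47\right) \left(141 + 7\right) = -8 + 4 \cdot 148 = -8 + 592 = 584$)
$K{\left(V \right)} = 9 V^{\frac{5}{2}}$ ($K{\left(V \right)} = \left(2 \cdot 2 V - V\right)^{2} \sqrt{V} = \left(4 V - V\right)^{2} \sqrt{V} = \left(3 V\right)^{2} \sqrt{V} = 9 V^{2} \sqrt{V} = 9 V^{\frac{5}{2}}$)
$\frac{34018}{K{\left(p \right)}} = \frac{34018}{9 \cdot 584^{\frac{5}{2}}} = \frac{34018}{9 \cdot 682112 \sqrt{146}} = \frac{34018}{6139008 \sqrt{146}} = 34018 \frac{\sqrt{146}}{896295168} = \frac{233 \sqrt{146}}{6139008}$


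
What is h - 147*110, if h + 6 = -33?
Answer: -16209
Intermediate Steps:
h = -39 (h = -6 - 33 = -39)
h - 147*110 = -39 - 147*110 = -39 - 16170 = -16209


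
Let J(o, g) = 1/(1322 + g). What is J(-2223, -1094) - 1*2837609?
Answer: -646974851/228 ≈ -2.8376e+6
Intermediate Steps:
J(-2223, -1094) - 1*2837609 = 1/(1322 - 1094) - 1*2837609 = 1/228 - 2837609 = -646974851/228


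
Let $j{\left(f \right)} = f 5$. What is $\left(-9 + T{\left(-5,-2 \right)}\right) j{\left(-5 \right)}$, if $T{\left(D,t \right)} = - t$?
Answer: $175$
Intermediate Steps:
$j{\left(f \right)} = 5 f$
$\left(-9 + T{\left(-5,-2 \right)}\right) j{\left(-5 \right)} = \left(-9 - -2\right) 5 \left(-5\right) = \left(-9 + 2\right) \left(-25\right) = \left(-7\right) \left(-25\right) = 175$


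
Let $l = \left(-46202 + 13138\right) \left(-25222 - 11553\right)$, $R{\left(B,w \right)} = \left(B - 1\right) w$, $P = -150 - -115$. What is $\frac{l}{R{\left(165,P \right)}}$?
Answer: $- \frac{60796430}{287} \approx -2.1183 \cdot 10^{5}$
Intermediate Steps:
$P = -35$ ($P = -150 + 115 = -35$)
$R{\left(B,w \right)} = w \left(-1 + B\right)$ ($R{\left(B,w \right)} = \left(-1 + B\right) w = w \left(-1 + B\right)$)
$l = 1215928600$ ($l = \left(-33064\right) \left(-36775\right) = 1215928600$)
$\frac{l}{R{\left(165,P \right)}} = \frac{1215928600}{\left(-35\right) \left(-1 + 165\right)} = \frac{1215928600}{\left(-35\right) 164} = \frac{1215928600}{-5740} = 1215928600 \left(- \frac{1}{5740}\right) = - \frac{60796430}{287}$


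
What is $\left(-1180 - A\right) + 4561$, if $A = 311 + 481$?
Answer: $2589$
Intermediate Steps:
$A = 792$
$\left(-1180 - A\right) + 4561 = \left(-1180 - 792\right) + 4561 = -1972 + 4561 = 2589$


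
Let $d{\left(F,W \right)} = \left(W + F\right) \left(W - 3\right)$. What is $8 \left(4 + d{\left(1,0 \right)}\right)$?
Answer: $8$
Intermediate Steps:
$d{\left(F,W \right)} = \left(-3 + W\right) \left(F + W\right)$ ($d{\left(F,W \right)} = \left(F + W\right) \left(-3 + W\right) = \left(-3 + W\right) \left(F + W\right)$)
$8 \left(4 + d{\left(1,0 \right)}\right) = 8 \left(4 + \left(0^{2} - 3 - 0 + 1 \cdot 0\right)\right) = 8 \left(4 + \left(0 - 3 + 0 + 0\right)\right) = 8 \left(4 - 3\right) = 8 \cdot 1 = 8$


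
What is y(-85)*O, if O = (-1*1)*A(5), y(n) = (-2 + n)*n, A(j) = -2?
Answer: 14790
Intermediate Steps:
y(n) = n*(-2 + n)
O = 2 (O = -1*1*(-2) = -1*(-2) = 2)
y(-85)*O = -85*(-2 - 85)*2 = -85*(-87)*2 = 7395*2 = 14790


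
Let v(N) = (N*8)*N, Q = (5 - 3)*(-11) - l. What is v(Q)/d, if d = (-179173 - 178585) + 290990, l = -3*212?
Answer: -188498/4173 ≈ -45.171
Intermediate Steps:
l = -636
d = -66768 (d = -357758 + 290990 = -66768)
Q = 614 (Q = (5 - 3)*(-11) - 1*(-636) = 2*(-11) + 636 = -22 + 636 = 614)
v(N) = 8*N² (v(N) = (8*N)*N = 8*N²)
v(Q)/d = (8*614²)/(-66768) = (8*376996)*(-1/66768) = 3015968*(-1/66768) = -188498/4173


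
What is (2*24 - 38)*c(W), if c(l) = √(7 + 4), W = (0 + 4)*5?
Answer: 10*√11 ≈ 33.166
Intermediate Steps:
W = 20 (W = 4*5 = 20)
c(l) = √11
(2*24 - 38)*c(W) = (2*24 - 38)*√11 = (48 - 38)*√11 = 10*√11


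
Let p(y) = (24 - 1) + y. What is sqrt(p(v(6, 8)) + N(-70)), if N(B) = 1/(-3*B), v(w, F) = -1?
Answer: sqrt(970410)/210 ≈ 4.6909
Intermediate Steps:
N(B) = -1/(3*B)
p(y) = 23 + y
sqrt(p(v(6, 8)) + N(-70)) = sqrt((23 - 1) - 1/3/(-70)) = sqrt(22 - 1/3*(-1/70)) = sqrt(22 + 1/210) = sqrt(4621/210) = sqrt(970410)/210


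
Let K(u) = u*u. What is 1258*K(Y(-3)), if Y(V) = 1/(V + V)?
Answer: 629/18 ≈ 34.944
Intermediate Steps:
Y(V) = 1/(2*V)
K(u) = u²
1258*K(Y(-3)) = 1258*((½)/(-3))² = 1258*((½)*(-⅓))² = 1258*(-⅙)² = 1258*(1/36) = 629/18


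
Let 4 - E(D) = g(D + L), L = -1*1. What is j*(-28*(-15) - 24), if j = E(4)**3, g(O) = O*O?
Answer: -49500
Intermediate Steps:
L = -1
g(O) = O**2
E(D) = 4 - (-1 + D)**2 (E(D) = 4 - (D - 1)**2 = 4 - (-1 + D)**2)
j = -125 (j = (4 - (-1 + 4)**2)**3 = (4 - 1*3**2)**3 = (4 - 1*9)**3 = (4 - 9)**3 = (-5)**3 = -125)
j*(-28*(-15) - 24) = -125*(-28*(-15) - 24) = -125*(420 - 24) = -125*396 = -49500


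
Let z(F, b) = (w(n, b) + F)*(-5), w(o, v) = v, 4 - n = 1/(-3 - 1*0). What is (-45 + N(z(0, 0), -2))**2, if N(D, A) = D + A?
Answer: 2209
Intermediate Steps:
n = 13/3 (n = 4 - 1/(-3 - 1*0) = 4 - 1/(-3 + 0) = 4 - 1/(-3) = 4 - 1*(-1/3) = 4 + 1/3 = 13/3 ≈ 4.3333)
z(F, b) = -5*F - 5*b (z(F, b) = (b + F)*(-5) = (F + b)*(-5) = -5*F - 5*b)
N(D, A) = A + D
(-45 + N(z(0, 0), -2))**2 = (-45 + (-2 + (-5*0 - 5*0)))**2 = (-45 + (-2 + (0 + 0)))**2 = (-45 + (-2 + 0))**2 = (-45 - 2)**2 = (-47)**2 = 2209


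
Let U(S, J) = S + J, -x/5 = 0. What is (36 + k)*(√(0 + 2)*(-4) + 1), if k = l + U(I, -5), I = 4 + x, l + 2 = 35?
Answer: 68 - 272*√2 ≈ -316.67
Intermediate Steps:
x = 0 (x = -5*0 = 0)
l = 33 (l = -2 + 35 = 33)
I = 4 (I = 4 + 0 = 4)
U(S, J) = J + S
k = 32 (k = 33 + (-5 + 4) = 33 - 1 = 32)
(36 + k)*(√(0 + 2)*(-4) + 1) = (36 + 32)*(√(0 + 2)*(-4) + 1) = 68*(√2*(-4) + 1) = 68*(-4*√2 + 1) = 68*(1 - 4*√2) = 68 - 272*√2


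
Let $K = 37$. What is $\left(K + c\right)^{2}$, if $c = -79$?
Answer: $1764$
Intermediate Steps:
$\left(K + c\right)^{2} = \left(37 - 79\right)^{2} = \left(-42\right)^{2} = 1764$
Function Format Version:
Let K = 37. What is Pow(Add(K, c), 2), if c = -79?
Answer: 1764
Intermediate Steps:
Pow(Add(K, c), 2) = Pow(Add(37, -79), 2) = Pow(-42, 2) = 1764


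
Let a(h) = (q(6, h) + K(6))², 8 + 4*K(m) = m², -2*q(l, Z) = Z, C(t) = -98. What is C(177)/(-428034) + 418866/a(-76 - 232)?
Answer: 12806530693/792504951 ≈ 16.160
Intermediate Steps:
q(l, Z) = -Z/2
K(m) = -2 + m²/4
a(h) = (7 - h/2)² (a(h) = (-h/2 + (-2 + (¼)*6²))² = (-h/2 + (-2 + (¼)*36))² = (-h/2 + (-2 + 9))² = (-h/2 + 7)² = (7 - h/2)²)
C(177)/(-428034) + 418866/a(-76 - 232) = -98/(-428034) + 418866/(((-14 + (-76 - 232))²/4)) = -98*(-1/428034) + 418866/(((-14 - 308)²/4)) = 49/214017 + 418866/(((¼)*(-322)²)) = 49/214017 + 418866/(((¼)*103684)) = 49/214017 + 418866/25921 = 49/214017 + 418866*(1/25921) = 49/214017 + 59838/3703 = 12806530693/792504951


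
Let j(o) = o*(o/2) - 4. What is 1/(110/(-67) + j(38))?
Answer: 67/47996 ≈ 0.0013960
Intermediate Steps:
j(o) = -4 + o**2/2 (j(o) = o*(o*(1/2)) - 4 = o*(o/2) - 4 = o**2/2 - 4 = -4 + o**2/2)
1/(110/(-67) + j(38)) = 1/(110/(-67) + (-4 + (1/2)*38**2)) = 1/(110*(-1/67) + (-4 + (1/2)*1444)) = 1/(-110/67 + (-4 + 722)) = 1/(-110/67 + 718) = 1/(47996/67) = 67/47996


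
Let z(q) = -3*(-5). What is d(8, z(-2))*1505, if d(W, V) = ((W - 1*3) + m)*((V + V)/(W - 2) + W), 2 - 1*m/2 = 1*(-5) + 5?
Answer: 176085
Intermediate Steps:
z(q) = 15
m = 4 (m = 4 - 2*(1*(-5) + 5) = 4 - 2*(-5 + 5) = 4 - 2*0 = 4 + 0 = 4)
d(W, V) = (1 + W)*(W + 2*V/(-2 + W)) (d(W, V) = ((W - 1*3) + 4)*((V + V)/(W - 2) + W) = ((W - 3) + 4)*((2*V)/(-2 + W) + W) = ((-3 + W) + 4)*(2*V/(-2 + W) + W) = (1 + W)*(W + 2*V/(-2 + W)))
d(8, z(-2))*1505 = ((8³ - 1*8² - 2*8 + 2*15 + 2*15*8)/(-2 + 8))*1505 = ((512 - 1*64 - 16 + 30 + 240)/6)*1505 = ((512 - 64 - 16 + 30 + 240)/6)*1505 = ((⅙)*702)*1505 = 117*1505 = 176085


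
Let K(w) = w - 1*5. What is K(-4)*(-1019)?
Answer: 9171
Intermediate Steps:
K(w) = -5 + w (K(w) = w - 5 = -5 + w)
K(-4)*(-1019) = (-5 - 4)*(-1019) = -9*(-1019) = 9171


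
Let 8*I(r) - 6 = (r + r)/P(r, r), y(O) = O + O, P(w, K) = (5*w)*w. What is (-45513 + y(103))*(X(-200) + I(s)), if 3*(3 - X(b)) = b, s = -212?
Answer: -40581343979/12720 ≈ -3.1904e+6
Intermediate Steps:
X(b) = 3 - b/3
P(w, K) = 5*w²
y(O) = 2*O
I(r) = ¾ + 1/(20*r) (I(r) = ¾ + ((r + r)/((5*r²)))/8 = ¾ + ((2*r)*(1/(5*r²)))/8 = ¾ + (2/(5*r))/8 = ¾ + 1/(20*r))
(-45513 + y(103))*(X(-200) + I(s)) = (-45513 + 2*103)*((3 - ⅓*(-200)) + (1/20)*(1 + 15*(-212))/(-212)) = (-45513 + 206)*((3 + 200/3) + (1/20)*(-1/212)*(1 - 3180)) = -45307*(209/3 + (1/20)*(-1/212)*(-3179)) = -45307*(209/3 + 3179/4240) = -45307*895697/12720 = -40581343979/12720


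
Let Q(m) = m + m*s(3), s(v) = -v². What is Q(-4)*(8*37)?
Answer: 9472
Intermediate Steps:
Q(m) = -8*m (Q(m) = m + m*(-1*3²) = m + m*(-1*9) = m + m*(-9) = m - 9*m = -8*m)
Q(-4)*(8*37) = (-8*(-4))*(8*37) = 32*296 = 9472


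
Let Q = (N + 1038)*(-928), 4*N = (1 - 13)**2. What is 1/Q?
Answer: -1/996672 ≈ -1.0033e-6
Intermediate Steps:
N = 36 (N = (1 - 13)**2/4 = (1/4)*(-12)**2 = (1/4)*144 = 36)
Q = -996672 (Q = (36 + 1038)*(-928) = 1074*(-928) = -996672)
1/Q = 1/(-996672) = -1/996672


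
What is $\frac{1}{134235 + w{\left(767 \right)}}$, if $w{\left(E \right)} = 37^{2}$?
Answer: $\frac{1}{135604} \approx 7.3744 \cdot 10^{-6}$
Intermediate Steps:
$w{\left(E \right)} = 1369$
$\frac{1}{134235 + w{\left(767 \right)}} = \frac{1}{134235 + 1369} = \frac{1}{135604}$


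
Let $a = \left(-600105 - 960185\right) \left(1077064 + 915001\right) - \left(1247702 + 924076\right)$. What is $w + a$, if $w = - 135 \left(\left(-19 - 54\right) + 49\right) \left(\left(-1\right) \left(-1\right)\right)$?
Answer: $-3108201267388$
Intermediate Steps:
$w = 3240$ ($w = - 135 \left(-73 + 49\right) 1 = \left(-135\right) \left(-24\right) 1 = 3240 \cdot 1 = 3240$)
$a = -3108201270628$ ($a = \left(-1560290\right) 1992065 - 2171778 = -3108199098850 - 2171778 = -3108201270628$)
$w + a = 3240 - 3108201270628 = -3108201267388$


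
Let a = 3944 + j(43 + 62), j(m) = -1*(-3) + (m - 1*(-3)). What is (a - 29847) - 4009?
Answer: -29801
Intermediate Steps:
j(m) = 6 + m (j(m) = 3 + (m + 3) = 3 + (3 + m) = 6 + m)
a = 4055 (a = 3944 + (6 + (43 + 62)) = 3944 + (6 + 105) = 3944 + 111 = 4055)
(a - 29847) - 4009 = (4055 - 29847) - 4009 = -25792 - 4009 = -29801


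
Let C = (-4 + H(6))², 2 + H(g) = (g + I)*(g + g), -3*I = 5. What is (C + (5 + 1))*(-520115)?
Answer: -1103684030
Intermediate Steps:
I = -5/3 (I = -⅓*5 = -5/3 ≈ -1.6667)
H(g) = -2 + 2*g*(-5/3 + g) (H(g) = -2 + (g - 5/3)*(g + g) = -2 + (-5/3 + g)*(2*g) = -2 + 2*g*(-5/3 + g))
C = 2116 (C = (-4 + (-2 + 2*6² - 10/3*6))² = (-4 + (-2 + 2*36 - 20))² = (-4 + (-2 + 72 - 20))² = (-4 + 50)² = 46² = 2116)
(C + (5 + 1))*(-520115) = (2116 + (5 + 1))*(-520115) = (2116 + 6)*(-520115) = 2122*(-520115) = -1103684030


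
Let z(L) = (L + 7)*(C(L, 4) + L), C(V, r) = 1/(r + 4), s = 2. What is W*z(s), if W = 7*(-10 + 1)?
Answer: -9639/8 ≈ -1204.9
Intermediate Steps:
C(V, r) = 1/(4 + r)
W = -63 (W = 7*(-9) = -63)
z(L) = (7 + L)*(⅛ + L) (z(L) = (L + 7)*(1/(4 + 4) + L) = (7 + L)*(1/8 + L) = (7 + L)*(⅛ + L))
W*z(s) = -63*(7/8 + 2² + (57/8)*2) = -63*(7/8 + 4 + 57/4) = -63*153/8 = -9639/8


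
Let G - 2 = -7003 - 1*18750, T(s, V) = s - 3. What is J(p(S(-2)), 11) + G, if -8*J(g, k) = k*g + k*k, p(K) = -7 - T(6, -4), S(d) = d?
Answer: -206019/8 ≈ -25752.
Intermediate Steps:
T(s, V) = -3 + s
p(K) = -10 (p(K) = -7 - (-3 + 6) = -7 - 1*3 = -7 - 3 = -10)
G = -25751 (G = 2 + (-7003 - 1*18750) = 2 + (-7003 - 18750) = 2 - 25753 = -25751)
J(g, k) = -k²/8 - g*k/8 (J(g, k) = -(k*g + k*k)/8 = -(g*k + k²)/8 = -(k² + g*k)/8 = -k²/8 - g*k/8)
J(p(S(-2)), 11) + G = -⅛*11*(-10 + 11) - 25751 = -⅛*11*1 - 25751 = -11/8 - 25751 = -206019/8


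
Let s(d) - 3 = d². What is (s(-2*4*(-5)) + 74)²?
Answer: 2812329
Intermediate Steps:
s(d) = 3 + d²
(s(-2*4*(-5)) + 74)² = ((3 + (-2*4*(-5))²) + 74)² = ((3 + (-8*(-5))²) + 74)² = ((3 + 40²) + 74)² = ((3 + 1600) + 74)² = (1603 + 74)² = 1677² = 2812329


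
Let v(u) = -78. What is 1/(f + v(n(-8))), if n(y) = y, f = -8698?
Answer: -1/8776 ≈ -0.00011395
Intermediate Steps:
1/(f + v(n(-8))) = 1/(-8698 - 78) = 1/(-8776) = -1/8776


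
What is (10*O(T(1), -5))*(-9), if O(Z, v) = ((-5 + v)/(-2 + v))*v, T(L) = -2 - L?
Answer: 4500/7 ≈ 642.86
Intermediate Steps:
O(Z, v) = v*(-5 + v)/(-2 + v) (O(Z, v) = ((-5 + v)/(-2 + v))*v = v*(-5 + v)/(-2 + v))
(10*O(T(1), -5))*(-9) = (10*(-5*(-5 - 5)/(-2 - 5)))*(-9) = (10*(-5*(-10)/(-7)))*(-9) = (10*(-5*(-1/7)*(-10)))*(-9) = (10*(-50/7))*(-9) = -500/7*(-9) = 4500/7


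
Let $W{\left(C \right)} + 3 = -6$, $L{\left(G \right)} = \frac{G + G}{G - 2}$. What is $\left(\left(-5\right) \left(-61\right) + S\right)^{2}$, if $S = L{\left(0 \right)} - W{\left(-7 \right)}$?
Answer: $98596$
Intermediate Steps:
$L{\left(G \right)} = \frac{2 G}{-2 + G}$
$W{\left(C \right)} = -9$ ($W{\left(C \right)} = -3 - 6 = -9$)
$S = 9$ ($S = 2 \cdot 0 \frac{1}{-2 + 0} - -9 = 2 \cdot 0 \frac{1}{-2} + 9 = 2 \cdot 0 \left(- \frac{1}{2}\right) + 9 = 0 + 9 = 9$)
$\left(\left(-5\right) \left(-61\right) + S\right)^{2} = \left(\left(-5\right) \left(-61\right) + 9\right)^{2} = \left(305 + 9\right)^{2} = 314^{2} = 98596$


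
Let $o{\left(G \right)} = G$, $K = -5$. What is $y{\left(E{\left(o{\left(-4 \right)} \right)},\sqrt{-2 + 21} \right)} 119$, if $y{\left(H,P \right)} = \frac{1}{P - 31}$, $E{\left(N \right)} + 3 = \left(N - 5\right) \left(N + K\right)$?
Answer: $- \frac{3689}{942} - \frac{119 \sqrt{19}}{942} \approx -4.4668$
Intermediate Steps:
$E{\left(N \right)} = -3 + \left(-5 + N\right)^{2}$ ($E{\left(N \right)} = -3 + \left(N - 5\right) \left(N - 5\right) = -3 + \left(-5 + N\right) \left(-5 + N\right) = -3 + \left(-5 + N\right)^{2}$)
$y{\left(H,P \right)} = \frac{1}{-31 + P}$
$y{\left(E{\left(o{\left(-4 \right)} \right)},\sqrt{-2 + 21} \right)} 119 = \frac{1}{-31 + \sqrt{-2 + 21}} \cdot 119 = \frac{1}{-31 + \sqrt{19}} \cdot 119 = \frac{119}{-31 + \sqrt{19}}$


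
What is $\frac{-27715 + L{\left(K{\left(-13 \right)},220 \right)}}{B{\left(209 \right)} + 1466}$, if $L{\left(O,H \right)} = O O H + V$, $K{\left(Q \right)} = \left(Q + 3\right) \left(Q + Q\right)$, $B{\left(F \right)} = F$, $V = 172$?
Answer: $\frac{14844457}{1675} \approx 8862.4$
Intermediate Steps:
$K{\left(Q \right)} = 2 Q \left(3 + Q\right)$ ($K{\left(Q \right)} = \left(3 + Q\right) 2 Q = 2 Q \left(3 + Q\right)$)
$L{\left(O,H \right)} = 172 + H O^{2}$ ($L{\left(O,H \right)} = O O H + 172 = O^{2} H + 172 = H O^{2} + 172 = 172 + H O^{2}$)
$\frac{-27715 + L{\left(K{\left(-13 \right)},220 \right)}}{B{\left(209 \right)} + 1466} = \frac{-27715 + \left(172 + 220 \left(2 \left(-13\right) \left(3 - 13\right)\right)^{2}\right)}{209 + 1466} = \frac{-27715 + \left(172 + 220 \left(2 \left(-13\right) \left(-10\right)\right)^{2}\right)}{1675} = \left(-27715 + \left(172 + 220 \cdot 260^{2}\right)\right) \frac{1}{1675} = \left(-27715 + \left(172 + 220 \cdot 67600\right)\right) \frac{1}{1675} = \left(-27715 + \left(172 + 14872000\right)\right) \frac{1}{1675} = \left(-27715 + 14872172\right) \frac{1}{1675} = 14844457 \cdot \frac{1}{1675} = \frac{14844457}{1675}$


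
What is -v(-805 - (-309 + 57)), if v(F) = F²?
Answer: -305809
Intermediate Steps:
-v(-805 - (-309 + 57)) = -(-805 - (-309 + 57))² = -(-805 - 1*(-252))² = -(-805 + 252)² = -1*(-553)² = -1*305809 = -305809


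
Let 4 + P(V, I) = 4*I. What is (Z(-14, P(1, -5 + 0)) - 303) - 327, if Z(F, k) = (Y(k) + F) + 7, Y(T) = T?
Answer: -661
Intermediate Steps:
P(V, I) = -4 + 4*I
Z(F, k) = 7 + F + k (Z(F, k) = (k + F) + 7 = (F + k) + 7 = 7 + F + k)
(Z(-14, P(1, -5 + 0)) - 303) - 327 = ((7 - 14 + (-4 + 4*(-5 + 0))) - 303) - 327 = ((7 - 14 + (-4 + 4*(-5))) - 303) - 327 = ((7 - 14 + (-4 - 20)) - 303) - 327 = ((7 - 14 - 24) - 303) - 327 = (-31 - 303) - 327 = -334 - 327 = -661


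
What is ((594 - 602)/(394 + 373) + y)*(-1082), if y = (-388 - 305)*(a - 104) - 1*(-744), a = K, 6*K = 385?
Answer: -23526241403/767 ≈ -3.0673e+7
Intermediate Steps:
K = 385/6 (K = (⅙)*385 = 385/6 ≈ 64.167)
a = 385/6 ≈ 64.167
y = 56697/2 (y = (-388 - 305)*(385/6 - 104) - 1*(-744) = -693*(-239/6) + 744 = 55209/2 + 744 = 56697/2 ≈ 28349.)
((594 - 602)/(394 + 373) + y)*(-1082) = ((594 - 602)/(394 + 373) + 56697/2)*(-1082) = (-8/767 + 56697/2)*(-1082) = (43486583/1534)*(-1082) = -23526241403/767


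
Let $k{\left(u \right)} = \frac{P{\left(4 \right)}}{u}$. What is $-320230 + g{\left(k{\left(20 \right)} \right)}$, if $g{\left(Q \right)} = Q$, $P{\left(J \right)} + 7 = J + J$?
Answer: $- \frac{6404599}{20} \approx -3.2023 \cdot 10^{5}$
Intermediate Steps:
$P{\left(J \right)} = -7 + 2 J$ ($P{\left(J \right)} = -7 + \left(J + J\right) = -7 + 2 J$)
$k{\left(u \right)} = \frac{1}{u}$ ($k{\left(u \right)} = \frac{-7 + 2 \cdot 4}{u} = \frac{-7 + 8}{u} = 1 \frac{1}{u} = \frac{1}{u}$)
$-320230 + g{\left(k{\left(20 \right)} \right)} = -320230 + \frac{1}{20} = - \frac{6404599}{20}$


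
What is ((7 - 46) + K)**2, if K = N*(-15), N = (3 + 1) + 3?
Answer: 20736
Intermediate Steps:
N = 7 (N = 4 + 3 = 7)
K = -105 (K = 7*(-15) = -105)
((7 - 46) + K)**2 = ((7 - 46) - 105)**2 = (-39 - 105)**2 = (-144)**2 = 20736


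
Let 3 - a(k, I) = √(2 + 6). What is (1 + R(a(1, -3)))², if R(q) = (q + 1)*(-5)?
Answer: 561 - 380*√2 ≈ 23.599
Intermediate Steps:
a(k, I) = 3 - 2*√2 (a(k, I) = 3 - √(2 + 6) = 3 - √8 = 3 - 2*√2)
R(q) = -5 - 5*q (R(q) = (1 + q)*(-5) = -5 - 5*q)
(1 + R(a(1, -3)))² = (1 + (-5 - 5*(3 - 2*√2)))² = (1 + (-5 + (-15 + 10*√2)))² = (1 + (-20 + 10*√2))² = (-19 + 10*√2)²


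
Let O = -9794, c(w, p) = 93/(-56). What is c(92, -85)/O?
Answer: 93/548464 ≈ 0.00016956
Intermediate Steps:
c(w, p) = -93/56 (c(w, p) = 93*(-1/56) = -93/56)
c(92, -85)/O = -93/56/(-9794) = -93/56*(-1/9794) = 93/548464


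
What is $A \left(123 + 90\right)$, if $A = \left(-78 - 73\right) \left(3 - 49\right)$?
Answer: $1479498$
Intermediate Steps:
$A = 6946$ ($A = \left(-151\right) \left(-46\right) = 6946$)
$A \left(123 + 90\right) = 6946 \left(123 + 90\right) = 6946 \cdot 213 = 1479498$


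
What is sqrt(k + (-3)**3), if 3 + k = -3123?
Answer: I*sqrt(3153) ≈ 56.152*I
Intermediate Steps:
k = -3126 (k = -3 - 3123 = -3126)
sqrt(k + (-3)**3) = sqrt(-3126 + (-3)**3) = sqrt(-3126 - 27) = sqrt(-3153) = I*sqrt(3153)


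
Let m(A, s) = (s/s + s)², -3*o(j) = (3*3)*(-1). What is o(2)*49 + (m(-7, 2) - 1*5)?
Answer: 151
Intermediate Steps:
o(j) = 3 (o(j) = -3*3*(-1)/3 = -3*(-1) = -⅓*(-9) = 3)
m(A, s) = (1 + s)²
o(2)*49 + (m(-7, 2) - 1*5) = 3*49 + ((1 + 2)² - 1*5) = 147 + (3² - 5) = 147 + (9 - 5) = 147 + 4 = 151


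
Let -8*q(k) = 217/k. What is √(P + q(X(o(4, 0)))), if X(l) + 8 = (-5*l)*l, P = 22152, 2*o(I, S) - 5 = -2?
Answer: 5*√428890/22 ≈ 148.84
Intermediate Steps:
o(I, S) = 3/2 (o(I, S) = 5/2 + (½)*(-2) = 5/2 - 1 = 3/2)
X(l) = -8 - 5*l² (X(l) = -8 + (-5*l)*l = -8 - 5*l²)
q(k) = -217/(8*k)
√(P + q(X(o(4, 0)))) = √(22152 - 217/(8*(-8 - 5*(3/2)²))) = √(22152 - 217/(8*(-8 - 5*9/4))) = √(22152 - 217/(8*(-8 - 45/4))) = √(22152 - 217/(8*(-77/4))) = √(22152 - 217/8*(-4/77)) = √(22152 + 31/22) = √(487375/22) = 5*√428890/22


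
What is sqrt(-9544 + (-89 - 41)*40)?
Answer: 2*I*sqrt(3686) ≈ 121.42*I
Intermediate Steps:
sqrt(-9544 + (-89 - 41)*40) = sqrt(-9544 - 130*40) = sqrt(-9544 - 5200) = sqrt(-14744) = 2*I*sqrt(3686)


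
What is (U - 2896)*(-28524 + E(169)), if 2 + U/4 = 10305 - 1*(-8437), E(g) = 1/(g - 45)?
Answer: -63722141600/31 ≈ -2.0556e+9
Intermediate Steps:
E(g) = 1/(-45 + g)
U = 74960 (U = -8 + 4*(10305 - 1*(-8437)) = -8 + 4*(10305 + 8437) = -8 + 4*18742 = -8 + 74968 = 74960)
(U - 2896)*(-28524 + E(169)) = (74960 - 2896)*(-28524 + 1/(-45 + 169)) = 72064*(-28524 + 1/124) = 72064*(-3536975/124) = -63722141600/31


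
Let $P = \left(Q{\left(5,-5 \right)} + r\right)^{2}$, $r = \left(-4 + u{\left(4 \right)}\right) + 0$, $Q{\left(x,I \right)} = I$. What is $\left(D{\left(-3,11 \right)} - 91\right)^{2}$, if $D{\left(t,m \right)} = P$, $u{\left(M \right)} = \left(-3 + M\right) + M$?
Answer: $5625$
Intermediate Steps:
$u{\left(M \right)} = -3 + 2 M$
$r = 1$ ($r = \left(-4 + \left(-3 + 2 \cdot 4\right)\right) + 0 = \left(-4 + \left(-3 + 8\right)\right) + 0 = \left(-4 + 5\right) + 0 = 1 + 0 = 1$)
$P = 16$ ($P = \left(-5 + 1\right)^{2} = \left(-4\right)^{2} = 16$)
$D{\left(t,m \right)} = 16$
$\left(D{\left(-3,11 \right)} - 91\right)^{2} = \left(16 - 91\right)^{2} = \left(-75\right)^{2} = 5625$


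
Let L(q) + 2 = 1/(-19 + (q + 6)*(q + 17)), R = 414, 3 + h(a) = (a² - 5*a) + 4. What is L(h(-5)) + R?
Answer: 1589085/3857 ≈ 412.00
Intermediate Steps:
h(a) = 1 + a² - 5*a (h(a) = -3 + ((a² - 5*a) + 4) = -3 + (4 + a² - 5*a) = 1 + a² - 5*a)
L(q) = -2 + 1/(-19 + (6 + q)*(17 + q)) (L(q) = -2 + 1/(-19 + (q + 6)*(q + 17)) = -2 + 1/(-19 + (6 + q)*(17 + q)))
L(h(-5)) + R = (-165 - 46*(1 + (-5)² - 5*(-5)) - 2*(1 + (-5)² - 5*(-5))²)/(83 + (1 + (-5)² - 5*(-5))² + 23*(1 + (-5)² - 5*(-5))) + 414 = (-165 - 46*(1 + 25 + 25) - 2*(1 + 25 + 25)²)/(83 + (1 + 25 + 25)² + 23*(1 + 25 + 25)) + 414 = (-165 - 46*51 - 2*51²)/(83 + 51² + 23*51) + 414 = (-165 - 2346 - 2*2601)/(83 + 2601 + 1173) + 414 = (-165 - 2346 - 5202)/3857 + 414 = (1/3857)*(-7713) + 414 = -7713/3857 + 414 = 1589085/3857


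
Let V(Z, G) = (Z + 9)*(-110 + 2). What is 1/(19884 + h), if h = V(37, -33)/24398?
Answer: 12199/242562432 ≈ 5.0292e-5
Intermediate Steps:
V(Z, G) = -972 - 108*Z (V(Z, G) = (9 + Z)*(-108) = -972 - 108*Z)
h = -2484/12199 (h = (-972 - 108*37)/24398 = (-972 - 3996)*(1/24398) = -4968*1/24398 = -2484/12199 ≈ -0.20362)
1/(19884 + h) = 1/(19884 - 2484/12199) = 1/(242562432/12199) = 12199/242562432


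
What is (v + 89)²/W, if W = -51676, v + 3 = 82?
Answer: -7056/12919 ≈ -0.54617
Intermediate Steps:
v = 79 (v = -3 + 82 = 79)
(v + 89)²/W = (79 + 89)²/(-51676) = 168²*(-1/51676) = 28224*(-1/51676) = -7056/12919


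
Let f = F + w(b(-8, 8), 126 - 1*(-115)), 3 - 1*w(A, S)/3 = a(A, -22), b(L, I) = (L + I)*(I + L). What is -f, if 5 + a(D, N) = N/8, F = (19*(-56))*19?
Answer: 80735/4 ≈ 20184.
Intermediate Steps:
F = -20216 (F = -1064*19 = -20216)
b(L, I) = (I + L)**2 (b(L, I) = (I + L)*(I + L) = (I + L)**2)
a(D, N) = -5 + N/8
w(A, S) = 129/4 (w(A, S) = 9 - 3*(-5 + (1/8)*(-22)) = 9 - 3*(-5 - 11/4) = 9 - 3*(-31/4) = 9 + 93/4 = 129/4)
f = -80735/4 (f = -20216 + 129/4 = -80735/4 ≈ -20184.)
-f = -1*(-80735/4) = 80735/4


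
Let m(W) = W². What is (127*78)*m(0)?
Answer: 0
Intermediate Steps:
(127*78)*m(0) = (127*78)*0² = 9906*0 = 0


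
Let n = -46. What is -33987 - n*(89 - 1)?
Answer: -29939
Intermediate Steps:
-33987 - n*(89 - 1) = -33987 - (-46)*(89 - 1) = -33987 - (-46)*88 = -33987 - 1*(-4048) = -33987 + 4048 = -29939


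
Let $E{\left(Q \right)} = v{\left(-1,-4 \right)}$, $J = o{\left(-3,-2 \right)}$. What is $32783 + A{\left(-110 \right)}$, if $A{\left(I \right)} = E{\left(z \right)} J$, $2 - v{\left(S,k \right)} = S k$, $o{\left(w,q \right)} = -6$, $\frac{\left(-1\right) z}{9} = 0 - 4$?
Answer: $32795$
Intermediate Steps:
$z = 36$ ($z = - 9 \left(0 - 4\right) = \left(-9\right) \left(-4\right) = 36$)
$v{\left(S,k \right)} = 2 - S k$
$J = -6$
$E{\left(Q \right)} = -2$ ($E{\left(Q \right)} = 2 - \left(-1\right) \left(-4\right) = 2 - 4 = -2$)
$A{\left(I \right)} = 12$ ($A{\left(I \right)} = \left(-2\right) \left(-6\right) = 12$)
$32783 + A{\left(-110 \right)} = 32783 + 12 = 32795$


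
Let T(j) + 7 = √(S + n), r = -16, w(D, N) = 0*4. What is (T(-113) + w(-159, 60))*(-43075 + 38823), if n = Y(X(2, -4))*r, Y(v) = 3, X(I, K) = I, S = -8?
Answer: 29764 - 8504*I*√14 ≈ 29764.0 - 31819.0*I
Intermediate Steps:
w(D, N) = 0
n = -48 (n = 3*(-16) = -48)
T(j) = -7 + 2*I*√14 (T(j) = -7 + √(-8 - 48) = -7 + √(-56) = -7 + 2*I*√14)
(T(-113) + w(-159, 60))*(-43075 + 38823) = ((-7 + 2*I*√14) + 0)*(-43075 + 38823) = (-7 + 2*I*√14)*(-4252) = 29764 - 8504*I*√14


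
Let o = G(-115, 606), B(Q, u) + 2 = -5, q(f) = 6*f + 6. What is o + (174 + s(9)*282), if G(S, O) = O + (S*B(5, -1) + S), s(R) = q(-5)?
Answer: -5298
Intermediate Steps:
q(f) = 6 + 6*f
B(Q, u) = -7 (B(Q, u) = -2 - 5 = -7)
s(R) = -24 (s(R) = 6 + 6*(-5) = 6 - 30 = -24)
G(S, O) = O - 6*S (G(S, O) = O + (S*(-7) + S) = O + (-7*S + S) = O - 6*S)
o = 1296 (o = 606 - 6*(-115) = 606 + 690 = 1296)
o + (174 + s(9)*282) = 1296 + (174 - 24*282) = 1296 + (174 - 6768) = 1296 - 6594 = -5298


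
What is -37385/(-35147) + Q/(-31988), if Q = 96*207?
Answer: 124357549/281070559 ≈ 0.44244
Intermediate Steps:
Q = 19872
-37385/(-35147) + Q/(-31988) = -37385/(-35147) + 19872/(-31988) = -37385*(-1/35147) + 19872*(-1/31988) = 37385/35147 - 4968/7997 = 124357549/281070559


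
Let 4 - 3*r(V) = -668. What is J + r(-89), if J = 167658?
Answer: 167882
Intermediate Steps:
r(V) = 224 (r(V) = 4/3 - ⅓*(-668) = 4/3 + 668/3 = 224)
J + r(-89) = 167658 + 224 = 167882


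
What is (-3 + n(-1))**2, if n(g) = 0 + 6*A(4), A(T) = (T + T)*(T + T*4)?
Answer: 915849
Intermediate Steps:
A(T) = 10*T**2 (A(T) = (2*T)*(T + 4*T) = (2*T)*(5*T) = 10*T**2)
n(g) = 960 (n(g) = 0 + 6*(10*4**2) = 0 + 6*(10*16) = 0 + 6*160 = 0 + 960 = 960)
(-3 + n(-1))**2 = (-3 + 960)**2 = 957**2 = 915849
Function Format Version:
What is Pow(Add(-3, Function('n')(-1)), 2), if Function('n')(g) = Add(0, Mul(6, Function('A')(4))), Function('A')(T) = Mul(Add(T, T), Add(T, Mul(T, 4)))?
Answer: 915849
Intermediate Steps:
Function('A')(T) = Mul(10, Pow(T, 2)) (Function('A')(T) = Mul(Mul(2, T), Add(T, Mul(4, T))) = Mul(Mul(2, T), Mul(5, T)) = Mul(10, Pow(T, 2)))
Function('n')(g) = 960 (Function('n')(g) = Add(0, Mul(6, Mul(10, Pow(4, 2)))) = Add(0, Mul(6, Mul(10, 16))) = Add(0, Mul(6, 160)) = Add(0, 960) = 960)
Pow(Add(-3, Function('n')(-1)), 2) = Pow(Add(-3, 960), 2) = Pow(957, 2) = 915849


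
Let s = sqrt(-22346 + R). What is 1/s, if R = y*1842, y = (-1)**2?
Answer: -I*sqrt(5126)/10252 ≈ -0.0069836*I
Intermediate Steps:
y = 1
R = 1842 (R = 1*1842 = 1842)
s = 2*I*sqrt(5126) (s = sqrt(-22346 + 1842) = sqrt(-20504) = 2*I*sqrt(5126) ≈ 143.19*I)
1/s = 1/(2*I*sqrt(5126)) = -I*sqrt(5126)/10252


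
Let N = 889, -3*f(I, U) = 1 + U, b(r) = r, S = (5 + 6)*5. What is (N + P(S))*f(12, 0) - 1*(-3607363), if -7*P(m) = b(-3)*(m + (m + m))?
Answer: 75747905/21 ≈ 3.6070e+6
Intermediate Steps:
S = 55 (S = 11*5 = 55)
P(m) = 9*m/7 (P(m) = -(-3)*(m + (m + m))/7 = -(-3)*(m + 2*m)/7 = -(-3)*3*m/7 = -(-9)*m/7 = 9*m/7)
f(I, U) = -⅓ - U/3 (f(I, U) = -(1 + U)/3 = -⅓ - U/3)
(N + P(S))*f(12, 0) - 1*(-3607363) = (889 + (9/7)*55)*(-⅓ - ⅓*0) - 1*(-3607363) = (889 + 495/7)*(-⅓ + 0) + 3607363 = (6718/7)*(-⅓) + 3607363 = -6718/21 + 3607363 = 75747905/21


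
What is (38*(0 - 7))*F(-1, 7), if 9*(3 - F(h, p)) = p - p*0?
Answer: -5320/9 ≈ -591.11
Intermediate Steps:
F(h, p) = 3 - p/9 (F(h, p) = 3 - (p - p*0)/9 = 3 - (p - 1*0)/9 = 3 - (p + 0)/9 = 3 - p/9)
(38*(0 - 7))*F(-1, 7) = (38*(0 - 7))*(3 - ⅑*7) = (38*(-7))*(3 - 7/9) = -266*20/9 = -5320/9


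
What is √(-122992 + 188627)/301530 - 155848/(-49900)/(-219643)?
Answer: -38962/2740046425 + √65635/301530 ≈ 0.00083543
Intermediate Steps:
√(-122992 + 188627)/301530 - 155848/(-49900)/(-219643) = √65635*(1/301530) - 155848*(-1/49900)*(-1/219643) = √65635/301530 + (38962/12475)*(-1/219643) = √65635/301530 - 38962/2740046425 = -38962/2740046425 + √65635/301530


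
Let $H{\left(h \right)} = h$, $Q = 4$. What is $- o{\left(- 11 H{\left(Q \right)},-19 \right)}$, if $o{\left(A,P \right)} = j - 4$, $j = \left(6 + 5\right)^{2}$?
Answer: $-117$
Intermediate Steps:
$j = 121$ ($j = 11^{2} = 121$)
$o{\left(A,P \right)} = 117$ ($o{\left(A,P \right)} = 121 - 4 = 117$)
$- o{\left(- 11 H{\left(Q \right)},-19 \right)} = \left(-1\right) 117 = -117$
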